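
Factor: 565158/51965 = 2^1*3^1 * 5^(-1)*11^1*19^( - 1)*547^(- 1)*8563^1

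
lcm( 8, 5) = 40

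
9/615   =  3/205  =  0.01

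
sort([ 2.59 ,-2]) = [ - 2,2.59 ]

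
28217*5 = 141085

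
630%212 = 206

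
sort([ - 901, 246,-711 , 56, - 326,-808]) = [ - 901,- 808,-711, -326, 56, 246]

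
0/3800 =0=0.00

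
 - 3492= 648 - 4140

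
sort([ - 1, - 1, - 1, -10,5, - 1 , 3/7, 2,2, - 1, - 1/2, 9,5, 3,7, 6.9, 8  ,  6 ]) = [ - 10, - 1, - 1 , - 1 , - 1, - 1,-1/2,3/7,2, 2 , 3, 5, 5,6,6.9, 7, 8, 9]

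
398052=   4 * 99513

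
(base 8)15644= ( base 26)ac4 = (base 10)7076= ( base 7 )26426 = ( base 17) 1784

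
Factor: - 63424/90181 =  - 2^6 * 7^( - 1) * 13^ ( - 1 ) = -  64/91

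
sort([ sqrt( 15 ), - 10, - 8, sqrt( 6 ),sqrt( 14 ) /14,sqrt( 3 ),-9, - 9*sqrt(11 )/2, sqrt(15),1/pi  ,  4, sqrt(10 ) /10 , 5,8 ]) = [ - 9*sqrt(11)/2, - 10, - 9, - 8, sqrt( 14 ) /14,sqrt( 10 ) /10, 1/pi,sqrt(3 ),sqrt(6 ),sqrt(15), sqrt(15)  ,  4, 5,8 ] 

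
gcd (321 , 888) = 3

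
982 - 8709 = - 7727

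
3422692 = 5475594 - 2052902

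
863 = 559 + 304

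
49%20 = 9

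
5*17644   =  88220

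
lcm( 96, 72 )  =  288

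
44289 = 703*63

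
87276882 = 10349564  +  76927318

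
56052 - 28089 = 27963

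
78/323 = 78/323=0.24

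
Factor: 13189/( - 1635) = - 121/15 = - 3^( - 1 )*5^(-1)*11^2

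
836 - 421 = 415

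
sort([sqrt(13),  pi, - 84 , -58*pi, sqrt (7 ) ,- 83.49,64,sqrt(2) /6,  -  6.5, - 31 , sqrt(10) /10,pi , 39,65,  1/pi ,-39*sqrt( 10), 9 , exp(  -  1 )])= [  -  58*pi,  -  39 * sqrt(10) , - 84 ,-83.49 , - 31,  -  6.5, sqrt ( 2)/6, sqrt( 10)/10 , 1/pi , exp( - 1) , sqrt (7 ), pi , pi, sqrt (13) , 9 , 39,  64, 65 ] 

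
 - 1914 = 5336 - 7250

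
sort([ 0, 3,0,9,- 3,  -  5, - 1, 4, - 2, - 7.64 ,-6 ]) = [ - 7.64, - 6, - 5, - 3 , - 2, - 1,0,0,  3,4,9]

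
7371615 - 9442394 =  - 2070779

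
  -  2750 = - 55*50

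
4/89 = 4/89= 0.04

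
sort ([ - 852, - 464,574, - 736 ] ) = [ - 852, - 736 , - 464, 574]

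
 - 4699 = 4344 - 9043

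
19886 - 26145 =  - 6259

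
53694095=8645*6211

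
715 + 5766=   6481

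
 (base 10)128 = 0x80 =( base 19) 6E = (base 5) 1003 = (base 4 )2000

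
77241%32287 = 12667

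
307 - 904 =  - 597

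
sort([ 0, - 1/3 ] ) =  [-1/3, 0] 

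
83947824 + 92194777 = 176142601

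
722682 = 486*1487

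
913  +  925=1838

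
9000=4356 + 4644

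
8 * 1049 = 8392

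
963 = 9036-8073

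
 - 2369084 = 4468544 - 6837628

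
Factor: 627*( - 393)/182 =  - 2^( - 1 ) *3^2*7^( - 1)*11^1*13^( - 1 )*19^1* 131^1 = - 246411/182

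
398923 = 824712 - 425789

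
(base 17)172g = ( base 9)10522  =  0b1101101001010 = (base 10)6986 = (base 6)52202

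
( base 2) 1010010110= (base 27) oe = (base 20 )1d2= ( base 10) 662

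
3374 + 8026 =11400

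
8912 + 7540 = 16452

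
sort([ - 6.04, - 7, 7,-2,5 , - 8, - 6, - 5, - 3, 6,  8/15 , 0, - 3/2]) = [-8, -7, - 6.04, - 6, - 5, -3, - 2, - 3/2,  0,8/15, 5,6, 7]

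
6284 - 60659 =-54375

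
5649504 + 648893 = 6298397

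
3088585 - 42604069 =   -  39515484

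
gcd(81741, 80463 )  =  3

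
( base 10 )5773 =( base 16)168d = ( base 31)607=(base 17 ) 12GA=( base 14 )2165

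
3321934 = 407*8162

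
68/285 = 68/285 = 0.24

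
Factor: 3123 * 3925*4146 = 50820735150 = 2^1 * 3^3* 5^2*157^1*347^1*691^1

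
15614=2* 7807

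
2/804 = 1/402 = 0.00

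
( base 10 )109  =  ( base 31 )3g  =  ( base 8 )155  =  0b1101101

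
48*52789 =2533872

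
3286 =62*53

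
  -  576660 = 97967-674627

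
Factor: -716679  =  -3^2 * 79631^1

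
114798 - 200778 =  - 85980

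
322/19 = 322/19= 16.95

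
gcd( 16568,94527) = 1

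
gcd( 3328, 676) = 52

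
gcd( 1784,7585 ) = 1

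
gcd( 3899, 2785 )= 557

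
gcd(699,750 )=3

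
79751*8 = 638008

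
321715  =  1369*235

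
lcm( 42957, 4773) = 42957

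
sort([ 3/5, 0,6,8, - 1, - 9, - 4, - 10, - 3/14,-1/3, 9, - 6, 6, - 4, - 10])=[ - 10, - 10, - 9, - 6,- 4 ,-4, - 1,  -  1/3,-3/14, 0, 3/5 , 6,6,  8, 9]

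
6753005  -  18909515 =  - 12156510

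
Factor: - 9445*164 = -2^2*5^1*41^1 * 1889^1 = - 1548980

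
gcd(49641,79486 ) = 1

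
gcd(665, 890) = 5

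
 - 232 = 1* (-232 ) 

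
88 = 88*1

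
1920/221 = 8 + 152/221  =  8.69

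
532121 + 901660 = 1433781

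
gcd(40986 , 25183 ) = 1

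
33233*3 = 99699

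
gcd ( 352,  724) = 4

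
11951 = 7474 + 4477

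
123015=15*8201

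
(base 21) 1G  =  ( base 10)37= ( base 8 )45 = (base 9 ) 41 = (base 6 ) 101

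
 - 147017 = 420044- 567061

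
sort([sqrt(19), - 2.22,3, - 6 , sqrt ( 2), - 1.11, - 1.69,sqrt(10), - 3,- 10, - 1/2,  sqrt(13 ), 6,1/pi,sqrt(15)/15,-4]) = [- 10, - 6, - 4, -3, - 2.22,  -  1.69, - 1.11,-1/2,sqrt( 15)/15, 1/pi, sqrt(2 ),3, sqrt(10), sqrt( 13 ), sqrt( 19),6] 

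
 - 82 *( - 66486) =5451852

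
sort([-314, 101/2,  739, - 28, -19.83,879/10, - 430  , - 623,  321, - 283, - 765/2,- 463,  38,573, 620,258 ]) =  [ - 623, - 463, - 430, - 765/2,-314, - 283, - 28, - 19.83,38 , 101/2, 879/10, 258,321,573, 620,739]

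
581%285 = 11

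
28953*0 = 0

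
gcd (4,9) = 1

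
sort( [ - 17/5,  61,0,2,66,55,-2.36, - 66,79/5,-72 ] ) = [-72,-66,-17/5,-2.36,0,2,79/5,55, 61,66 ] 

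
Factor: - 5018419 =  - 7^1 * 716917^1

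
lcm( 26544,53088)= 53088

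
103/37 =103/37 = 2.78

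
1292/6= 646/3=215.33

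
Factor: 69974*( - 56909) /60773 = -3982150366/60773 = - 2^1*59^1*593^1 * 56909^1*60773^(-1 ) 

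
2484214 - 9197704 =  -6713490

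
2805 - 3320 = - 515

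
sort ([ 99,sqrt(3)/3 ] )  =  [ sqrt( 3)/3, 99 ] 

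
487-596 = -109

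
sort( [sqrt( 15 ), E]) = [E, sqrt ( 15) ] 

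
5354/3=5354/3= 1784.67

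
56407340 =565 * 99836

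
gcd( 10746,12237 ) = 3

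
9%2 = 1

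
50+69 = 119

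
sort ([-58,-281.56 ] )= [ - 281.56,-58 ]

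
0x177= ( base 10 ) 375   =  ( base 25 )f0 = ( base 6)1423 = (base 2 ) 101110111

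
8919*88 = 784872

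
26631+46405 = 73036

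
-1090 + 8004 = 6914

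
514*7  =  3598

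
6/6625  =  6/6625 = 0.00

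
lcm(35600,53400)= 106800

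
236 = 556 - 320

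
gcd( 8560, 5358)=2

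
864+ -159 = 705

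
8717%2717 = 566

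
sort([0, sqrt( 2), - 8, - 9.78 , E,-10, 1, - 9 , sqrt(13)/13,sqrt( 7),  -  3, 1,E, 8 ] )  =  [ - 10, - 9.78,-9, - 8, - 3, 0,sqrt(13)/13, 1, 1, sqrt(2), sqrt(7), E,E,8 ]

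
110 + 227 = 337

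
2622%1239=144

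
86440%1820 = 900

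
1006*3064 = 3082384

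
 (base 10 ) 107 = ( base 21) 52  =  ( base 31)3e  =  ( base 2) 1101011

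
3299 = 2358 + 941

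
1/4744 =1/4744 = 0.00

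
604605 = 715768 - 111163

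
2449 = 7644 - 5195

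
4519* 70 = 316330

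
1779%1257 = 522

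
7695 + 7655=15350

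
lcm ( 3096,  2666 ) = 95976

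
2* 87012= 174024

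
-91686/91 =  - 1008 + 6/13 = - 1007.54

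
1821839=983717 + 838122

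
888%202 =80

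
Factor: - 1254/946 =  - 57/43 = - 3^1*19^1*43^( - 1 )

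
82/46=41/23 = 1.78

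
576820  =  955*604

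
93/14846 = 93/14846 = 0.01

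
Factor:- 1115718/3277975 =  - 2^1*3^1*5^( - 2)* 67^( - 1)* 103^( - 1)*9787^1 =- 58722/172525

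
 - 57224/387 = -57224/387 = - 147.87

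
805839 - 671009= 134830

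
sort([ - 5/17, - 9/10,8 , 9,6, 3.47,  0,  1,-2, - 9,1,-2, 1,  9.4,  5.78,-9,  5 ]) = [-9,- 9,-2, - 2 , - 9/10, - 5/17, 0,  1, 1, 1,  3.47,  5, 5.78, 6, 8,  9,9.4]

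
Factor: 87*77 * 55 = 368445=3^1 * 5^1 * 7^1 * 11^2 *29^1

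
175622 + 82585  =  258207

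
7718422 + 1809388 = 9527810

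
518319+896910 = 1415229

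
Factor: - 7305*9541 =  - 3^1 * 5^1*7^1*29^1*47^1*487^1 = - 69697005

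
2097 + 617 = 2714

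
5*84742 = 423710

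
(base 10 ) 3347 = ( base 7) 12521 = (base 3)11120222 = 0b110100010011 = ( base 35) 2pm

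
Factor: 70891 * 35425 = 5^2*13^1*109^1*70891^1 = 2511313675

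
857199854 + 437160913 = 1294360767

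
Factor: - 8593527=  - 3^1 * 47^1*59^1 * 1033^1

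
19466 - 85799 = - 66333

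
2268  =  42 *54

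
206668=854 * 242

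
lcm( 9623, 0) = 0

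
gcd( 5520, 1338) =6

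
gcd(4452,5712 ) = 84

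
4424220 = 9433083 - 5008863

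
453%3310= 453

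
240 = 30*8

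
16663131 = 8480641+8182490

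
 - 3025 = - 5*605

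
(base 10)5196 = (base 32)52C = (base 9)7113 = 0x144c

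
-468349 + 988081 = 519732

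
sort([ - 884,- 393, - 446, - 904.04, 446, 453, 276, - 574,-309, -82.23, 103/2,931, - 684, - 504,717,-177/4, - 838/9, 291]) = [ - 904.04, - 884, -684,-574, - 504, - 446 , - 393,-309, - 838/9, - 82.23, - 177/4,103/2, 276, 291, 446, 453, 717, 931 ] 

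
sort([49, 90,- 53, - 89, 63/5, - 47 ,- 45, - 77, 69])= [ - 89, -77,-53, -47, - 45, 63/5, 49, 69,90]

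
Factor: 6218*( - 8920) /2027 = -2^4 * 5^1*223^1*2027^(- 1)*3109^1  =  -  55464560/2027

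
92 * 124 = 11408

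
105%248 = 105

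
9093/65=9093/65 = 139.89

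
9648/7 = 9648/7 = 1378.29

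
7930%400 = 330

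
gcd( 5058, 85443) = 3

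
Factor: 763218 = 2^1*3^2*109^1* 389^1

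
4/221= 4/221 = 0.02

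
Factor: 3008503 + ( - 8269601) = - 5261098= - 2^1 * 53^1*49633^1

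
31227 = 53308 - 22081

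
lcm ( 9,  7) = 63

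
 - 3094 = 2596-5690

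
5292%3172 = 2120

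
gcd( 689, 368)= 1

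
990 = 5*198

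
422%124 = 50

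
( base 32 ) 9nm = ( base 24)h7e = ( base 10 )9974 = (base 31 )ABN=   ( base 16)26F6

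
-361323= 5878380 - 6239703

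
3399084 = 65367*52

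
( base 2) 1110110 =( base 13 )91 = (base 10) 118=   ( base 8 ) 166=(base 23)53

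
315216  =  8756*36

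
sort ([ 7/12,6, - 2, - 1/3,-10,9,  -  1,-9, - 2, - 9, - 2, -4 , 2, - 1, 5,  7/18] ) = [ - 10, - 9,  -  9  ,  -  4, - 2, - 2, - 2, - 1, - 1 , - 1/3,7/18, 7/12, 2,  5, 6,9] 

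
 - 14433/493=-30  +  21/29 =-29.28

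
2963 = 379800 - 376837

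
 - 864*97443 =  - 84190752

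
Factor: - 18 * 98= - 2^2*3^2*7^2 = - 1764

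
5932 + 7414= 13346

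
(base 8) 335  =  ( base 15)EB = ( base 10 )221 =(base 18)c5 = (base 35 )6b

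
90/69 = 30/23 = 1.30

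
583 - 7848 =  - 7265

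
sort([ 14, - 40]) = [ - 40, 14]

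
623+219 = 842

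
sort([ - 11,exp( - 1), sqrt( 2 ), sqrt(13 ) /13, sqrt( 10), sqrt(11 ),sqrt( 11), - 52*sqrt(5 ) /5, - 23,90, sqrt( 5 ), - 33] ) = [ - 33, - 52*sqrt( 5 )/5,-23, - 11, sqrt ( 13 ) /13,exp( - 1), sqrt( 2),sqrt(5 ),sqrt(10),  sqrt (11), sqrt( 11),90]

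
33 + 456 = 489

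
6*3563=21378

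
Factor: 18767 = 7^2 * 383^1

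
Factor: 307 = 307^1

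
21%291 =21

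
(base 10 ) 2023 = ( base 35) 1ms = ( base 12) 1207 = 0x7E7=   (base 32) 1V7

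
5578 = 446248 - 440670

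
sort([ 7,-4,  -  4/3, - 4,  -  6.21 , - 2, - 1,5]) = [-6.21,-4,-4, - 2 ,-4/3, - 1, 5,7]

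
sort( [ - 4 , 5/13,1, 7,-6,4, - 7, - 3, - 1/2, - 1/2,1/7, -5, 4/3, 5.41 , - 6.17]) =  [ - 7 , - 6.17, - 6,-5, - 4,  -  3, - 1/2, - 1/2 , 1/7,5/13, 1, 4/3,4, 5.41, 7]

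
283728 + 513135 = 796863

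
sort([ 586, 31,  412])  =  [ 31,412 , 586]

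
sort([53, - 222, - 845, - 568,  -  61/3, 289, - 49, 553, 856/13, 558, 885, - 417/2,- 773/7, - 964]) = [- 964, - 845, - 568, - 222, - 417/2, - 773/7,-49, - 61/3, 53,856/13,289, 553, 558, 885] 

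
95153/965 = 98 + 583/965= 98.60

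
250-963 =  - 713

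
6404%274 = 102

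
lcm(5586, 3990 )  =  27930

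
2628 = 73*36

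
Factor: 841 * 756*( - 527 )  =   - 2^2*3^3*7^1*17^1 *29^2*31^1 = - 335064492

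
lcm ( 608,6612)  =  52896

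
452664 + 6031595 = 6484259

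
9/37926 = 1/4214  =  0.00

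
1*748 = 748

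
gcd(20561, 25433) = 29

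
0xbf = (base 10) 191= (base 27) 72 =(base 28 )6n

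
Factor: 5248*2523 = 2^7*3^1*29^2*41^1 = 13240704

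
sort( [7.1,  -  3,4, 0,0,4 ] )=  [-3, 0,0,4,4,7.1] 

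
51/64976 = 51/64976 = 0.00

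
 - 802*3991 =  - 3200782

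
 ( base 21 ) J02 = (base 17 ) 1c00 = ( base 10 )8381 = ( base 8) 20275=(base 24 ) ed5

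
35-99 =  - 64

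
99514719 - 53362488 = 46152231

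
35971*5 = 179855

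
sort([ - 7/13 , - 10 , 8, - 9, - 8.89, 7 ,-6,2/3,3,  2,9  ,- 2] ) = [ - 10,  -  9, -8.89, - 6, - 2, - 7/13, 2/3, 2,3,7,  8,  9 ] 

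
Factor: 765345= 3^1*5^1*7^1*37^1*197^1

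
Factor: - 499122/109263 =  - 2^1*3^4*7^( - 1)*11^ ( - 2) * 13^1*43^ ( - 1)*79^1=- 166374/36421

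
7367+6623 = 13990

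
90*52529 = 4727610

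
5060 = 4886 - -174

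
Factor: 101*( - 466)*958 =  - 2^2*101^1*233^1*479^1 = -45089228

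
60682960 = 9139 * 6640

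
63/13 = 63/13 = 4.85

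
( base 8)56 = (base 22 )22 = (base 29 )1H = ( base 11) 42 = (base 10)46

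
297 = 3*99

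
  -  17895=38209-56104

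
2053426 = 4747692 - 2694266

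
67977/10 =67977/10 = 6797.70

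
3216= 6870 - 3654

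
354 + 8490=8844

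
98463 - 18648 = 79815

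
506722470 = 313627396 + 193095074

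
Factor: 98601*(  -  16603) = -1637072403=- 3^1 * 23^1*1429^1*16603^1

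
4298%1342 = 272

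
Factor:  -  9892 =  - 2^2*2473^1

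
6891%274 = 41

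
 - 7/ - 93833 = 7/93833  =  0.00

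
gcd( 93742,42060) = 2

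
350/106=175/53 = 3.30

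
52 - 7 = 45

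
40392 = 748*54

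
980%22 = 12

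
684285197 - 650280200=34004997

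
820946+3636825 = 4457771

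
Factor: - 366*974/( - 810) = 59414/135 = 2^1*3^(  -  3) * 5^(  -  1 ) *61^1*487^1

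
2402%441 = 197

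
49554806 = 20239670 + 29315136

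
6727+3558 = 10285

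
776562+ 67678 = 844240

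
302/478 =151/239  =  0.63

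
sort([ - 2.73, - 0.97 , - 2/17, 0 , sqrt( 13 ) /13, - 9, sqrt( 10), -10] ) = [ - 10, - 9,  -  2.73  , - 0.97, - 2/17,0,sqrt(13)/13,sqrt( 10 )]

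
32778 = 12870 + 19908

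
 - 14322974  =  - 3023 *4738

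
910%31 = 11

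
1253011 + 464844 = 1717855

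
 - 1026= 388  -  1414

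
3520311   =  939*3749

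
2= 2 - 0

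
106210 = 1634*65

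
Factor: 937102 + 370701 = 7^1*23^1 *8123^1 = 1307803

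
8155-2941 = 5214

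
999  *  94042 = 93947958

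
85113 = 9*9457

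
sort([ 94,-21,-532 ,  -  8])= [ - 532,-21,-8,94]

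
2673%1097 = 479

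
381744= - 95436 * ( - 4)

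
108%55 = 53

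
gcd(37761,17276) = 1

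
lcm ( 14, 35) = 70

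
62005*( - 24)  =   - 1488120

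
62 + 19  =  81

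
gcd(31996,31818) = 2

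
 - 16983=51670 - 68653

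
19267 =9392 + 9875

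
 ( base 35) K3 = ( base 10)703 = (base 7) 2023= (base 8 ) 1277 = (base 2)1010111111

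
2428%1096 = 236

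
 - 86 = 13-99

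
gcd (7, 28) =7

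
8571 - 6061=2510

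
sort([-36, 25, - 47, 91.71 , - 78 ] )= [ - 78, -47, - 36,25,91.71]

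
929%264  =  137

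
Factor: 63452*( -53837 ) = - 2^2*7^1*29^1*547^1*7691^1= -3416065324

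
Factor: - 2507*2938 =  - 2^1*13^1*23^1 * 109^1 *113^1 = -7365566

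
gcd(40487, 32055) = 1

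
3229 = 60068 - 56839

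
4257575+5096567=9354142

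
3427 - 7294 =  - 3867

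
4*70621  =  282484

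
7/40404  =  1/5772 = 0.00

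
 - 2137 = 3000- 5137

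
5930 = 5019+911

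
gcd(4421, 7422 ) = 1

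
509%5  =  4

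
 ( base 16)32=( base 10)50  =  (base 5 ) 200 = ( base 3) 1212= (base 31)1J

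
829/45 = 18 + 19/45 = 18.42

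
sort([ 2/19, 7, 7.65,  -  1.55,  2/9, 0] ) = [ - 1.55,  0, 2/19,  2/9, 7, 7.65 ]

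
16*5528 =88448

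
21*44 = 924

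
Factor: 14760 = 2^3 * 3^2 * 5^1 * 41^1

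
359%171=17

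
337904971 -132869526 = 205035445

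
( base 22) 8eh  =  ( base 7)15144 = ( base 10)4197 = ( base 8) 10145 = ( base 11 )3176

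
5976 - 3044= 2932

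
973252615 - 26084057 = 947168558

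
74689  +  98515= 173204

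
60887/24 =2536+ 23/24 = 2536.96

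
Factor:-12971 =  - 7^1 *17^1*109^1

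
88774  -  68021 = 20753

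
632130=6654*95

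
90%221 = 90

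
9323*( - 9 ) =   -  83907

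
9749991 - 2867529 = 6882462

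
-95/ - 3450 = 19/690 = 0.03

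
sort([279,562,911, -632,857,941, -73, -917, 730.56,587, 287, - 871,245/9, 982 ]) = [  -  917, - 871 , - 632, - 73, 245/9,279, 287,562,587, 730.56, 857,911 , 941,982 ] 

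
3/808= 3/808  =  0.00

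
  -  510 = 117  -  627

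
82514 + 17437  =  99951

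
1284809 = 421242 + 863567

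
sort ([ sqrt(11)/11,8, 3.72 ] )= [sqrt (11 ) /11 , 3.72,  8]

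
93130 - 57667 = 35463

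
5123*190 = 973370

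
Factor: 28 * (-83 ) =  - 2^2 * 7^1*83^1 = - 2324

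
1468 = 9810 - 8342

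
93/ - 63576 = -31/21192= - 0.00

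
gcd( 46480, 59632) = 16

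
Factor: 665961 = 3^1*221987^1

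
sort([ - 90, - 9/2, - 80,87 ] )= [ - 90, - 80,-9/2,87 ] 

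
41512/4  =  10378 = 10378.00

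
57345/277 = 57345/277 = 207.02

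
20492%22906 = 20492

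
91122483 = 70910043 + 20212440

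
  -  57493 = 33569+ - 91062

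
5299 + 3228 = 8527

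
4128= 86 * 48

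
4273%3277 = 996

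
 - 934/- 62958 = 467/31479= 0.01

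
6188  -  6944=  - 756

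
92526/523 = 92526/523 =176.91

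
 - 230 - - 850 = 620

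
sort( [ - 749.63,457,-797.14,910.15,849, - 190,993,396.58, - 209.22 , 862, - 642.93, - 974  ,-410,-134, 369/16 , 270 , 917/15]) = [  -  974, - 797.14, - 749.63, - 642.93, - 410 , - 209.22, - 190, - 134, 369/16 , 917/15, 270,396.58, 457,849, 862,910.15,993]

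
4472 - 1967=2505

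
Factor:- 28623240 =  - 2^3*3^3*5^1*17^1*1559^1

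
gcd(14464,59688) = 8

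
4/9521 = 4/9521 = 0.00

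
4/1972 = 1/493 = 0.00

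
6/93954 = 1/15659 = 0.00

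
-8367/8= - 8367/8= -1045.88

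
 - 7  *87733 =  - 614131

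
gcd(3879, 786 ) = 3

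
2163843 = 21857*99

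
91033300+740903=91774203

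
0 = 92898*0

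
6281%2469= 1343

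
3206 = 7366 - 4160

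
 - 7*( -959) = 6713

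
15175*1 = 15175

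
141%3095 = 141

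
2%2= 0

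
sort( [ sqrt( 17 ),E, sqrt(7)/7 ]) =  [sqrt( 7 ) /7, E, sqrt( 17) ] 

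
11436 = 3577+7859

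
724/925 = 724/925 = 0.78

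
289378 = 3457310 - 3167932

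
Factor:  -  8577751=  -7^1*13^1*94261^1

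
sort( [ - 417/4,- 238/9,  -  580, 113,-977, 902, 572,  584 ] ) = [ - 977, - 580, - 417/4, - 238/9, 113,572, 584, 902]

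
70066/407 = 70066/407 = 172.15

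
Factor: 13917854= 2^1*29^1*239963^1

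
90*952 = 85680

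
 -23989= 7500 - 31489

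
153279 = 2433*63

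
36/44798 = 18/22399  =  0.00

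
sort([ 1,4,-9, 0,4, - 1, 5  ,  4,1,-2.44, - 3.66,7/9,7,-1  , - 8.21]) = [ - 9, - 8.21, - 3.66,-2.44,-1,-1, 0, 7/9,1,1, 4,4,4,5, 7 ] 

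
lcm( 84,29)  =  2436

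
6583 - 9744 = - 3161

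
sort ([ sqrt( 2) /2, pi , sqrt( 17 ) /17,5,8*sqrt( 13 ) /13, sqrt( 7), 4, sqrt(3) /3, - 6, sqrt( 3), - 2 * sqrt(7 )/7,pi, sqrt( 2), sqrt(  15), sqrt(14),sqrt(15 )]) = [ - 6, - 2 * sqrt(7 ) /7, sqrt( 17 )/17, sqrt(3) /3, sqrt( 2) /2,sqrt( 2),sqrt(3),8 * sqrt( 13)/13, sqrt( 7), pi , pi,sqrt(14), sqrt(15),  sqrt( 15),4,5]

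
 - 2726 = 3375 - 6101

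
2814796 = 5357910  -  2543114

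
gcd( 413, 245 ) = 7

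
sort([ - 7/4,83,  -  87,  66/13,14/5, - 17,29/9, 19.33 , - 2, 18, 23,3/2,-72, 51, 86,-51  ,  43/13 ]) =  [ - 87, - 72, - 51, - 17 , - 2 , - 7/4,  3/2,14/5, 29/9, 43/13, 66/13,18,19.33, 23,51 , 83,86 ] 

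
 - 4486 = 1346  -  5832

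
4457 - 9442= -4985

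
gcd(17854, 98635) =1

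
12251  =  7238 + 5013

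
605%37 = 13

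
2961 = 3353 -392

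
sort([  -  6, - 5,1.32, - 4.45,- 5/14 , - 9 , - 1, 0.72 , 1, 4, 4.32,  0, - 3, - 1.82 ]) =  [-9, - 6, - 5,-4.45, - 3, - 1.82, - 1, - 5/14,0, 0.72, 1,1.32, 4, 4.32]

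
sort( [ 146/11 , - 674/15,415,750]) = [ - 674/15,  146/11, 415,750]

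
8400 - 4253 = 4147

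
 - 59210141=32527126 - 91737267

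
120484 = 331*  364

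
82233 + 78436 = 160669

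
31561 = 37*853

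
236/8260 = 1/35= 0.03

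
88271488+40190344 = 128461832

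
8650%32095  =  8650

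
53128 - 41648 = 11480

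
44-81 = -37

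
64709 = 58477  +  6232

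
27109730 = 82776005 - 55666275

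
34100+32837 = 66937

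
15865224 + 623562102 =639427326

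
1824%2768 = 1824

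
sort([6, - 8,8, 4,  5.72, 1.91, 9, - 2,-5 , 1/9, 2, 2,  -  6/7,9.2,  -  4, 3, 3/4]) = [ - 8, - 5,- 4, - 2,  -  6/7,1/9,3/4, 1.91, 2,2, 3, 4,5.72,6, 8, 9, 9.2] 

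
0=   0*2479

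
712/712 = 1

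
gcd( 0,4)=4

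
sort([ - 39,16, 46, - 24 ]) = [ - 39,- 24,16,46]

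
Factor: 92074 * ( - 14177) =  - 2^1* 19^1*2423^1*14177^1 = - 1305333098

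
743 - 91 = 652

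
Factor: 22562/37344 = 2^( - 4 )* 3^( - 1 )*29^1 = 29/48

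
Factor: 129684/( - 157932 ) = - 101/123 = -3^( - 1)*41^ ( - 1)*101^1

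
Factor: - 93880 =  - 2^3*5^1* 2347^1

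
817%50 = 17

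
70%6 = 4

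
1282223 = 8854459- 7572236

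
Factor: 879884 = 2^2*219971^1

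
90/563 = 90/563 = 0.16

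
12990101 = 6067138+6922963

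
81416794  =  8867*9182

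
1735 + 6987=8722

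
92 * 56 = 5152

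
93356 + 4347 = 97703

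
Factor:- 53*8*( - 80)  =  33920 = 2^7*5^1*53^1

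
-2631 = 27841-30472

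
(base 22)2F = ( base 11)54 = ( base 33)1q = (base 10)59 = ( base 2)111011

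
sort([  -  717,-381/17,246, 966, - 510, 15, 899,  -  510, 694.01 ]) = [ - 717,-510, - 510, - 381/17, 15, 246, 694.01,899, 966 ]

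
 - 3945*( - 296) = 1167720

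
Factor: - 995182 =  - 2^1 * 19^1*26189^1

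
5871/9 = 652+1/3 = 652.33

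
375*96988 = 36370500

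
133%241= 133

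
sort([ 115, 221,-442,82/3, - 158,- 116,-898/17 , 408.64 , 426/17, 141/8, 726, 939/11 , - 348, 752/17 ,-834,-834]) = [ -834,-834, -442 , - 348 ,-158 , - 116, - 898/17,141/8 , 426/17, 82/3 , 752/17,  939/11, 115,221, 408.64,726 ]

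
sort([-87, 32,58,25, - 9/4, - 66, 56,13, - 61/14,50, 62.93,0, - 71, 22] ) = [ - 87, - 71, - 66, - 61/14, - 9/4,  0,13,22,25,32,50,56,58  ,  62.93 ] 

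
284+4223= 4507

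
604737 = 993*609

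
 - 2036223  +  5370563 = 3334340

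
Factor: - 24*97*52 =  - 2^5*3^1*13^1*97^1 = - 121056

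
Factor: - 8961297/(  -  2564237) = 3^1*13^( - 2)*15173^(-1 )*2987099^1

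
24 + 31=55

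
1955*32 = 62560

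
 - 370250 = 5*( - 74050)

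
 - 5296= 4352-9648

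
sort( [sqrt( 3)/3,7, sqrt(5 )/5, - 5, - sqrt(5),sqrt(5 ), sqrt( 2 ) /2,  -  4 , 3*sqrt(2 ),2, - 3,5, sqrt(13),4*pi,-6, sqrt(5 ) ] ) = [ - 6, - 5, - 4,-3 , - sqrt( 5) , sqrt( 5)/5, sqrt(3 )/3, sqrt ( 2)/2,2, sqrt(5), sqrt(5),sqrt(13), 3*sqrt(2 ),  5, 7, 4 * pi ] 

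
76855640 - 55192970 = 21662670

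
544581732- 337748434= 206833298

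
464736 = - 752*( - 618 )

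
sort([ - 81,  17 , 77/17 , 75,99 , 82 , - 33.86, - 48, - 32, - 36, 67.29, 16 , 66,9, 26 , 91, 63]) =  [ - 81,-48 ,  -  36, - 33.86, - 32,  77/17, 9,16,17,  26,63, 66, 67.29,75, 82,91,99 ] 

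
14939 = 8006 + 6933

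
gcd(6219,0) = 6219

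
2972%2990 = 2972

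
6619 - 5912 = 707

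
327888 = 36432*9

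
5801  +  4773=10574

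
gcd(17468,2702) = 2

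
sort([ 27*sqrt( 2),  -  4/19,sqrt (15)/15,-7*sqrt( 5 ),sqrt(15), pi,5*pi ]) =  [-7*sqrt( 5) , - 4/19, sqrt( 15 ) /15,pi, sqrt( 15) , 5*pi,27 * sqrt( 2) ] 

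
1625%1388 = 237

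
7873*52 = 409396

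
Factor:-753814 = -2^1*17^1*22171^1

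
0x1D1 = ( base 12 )329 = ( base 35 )da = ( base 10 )465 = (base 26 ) hn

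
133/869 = 133/869=0.15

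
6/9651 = 2/3217 = 0.00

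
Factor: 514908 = 2^2*3^2*14303^1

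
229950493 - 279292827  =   -49342334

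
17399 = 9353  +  8046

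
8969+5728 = 14697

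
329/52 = 6  +  17/52 = 6.33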